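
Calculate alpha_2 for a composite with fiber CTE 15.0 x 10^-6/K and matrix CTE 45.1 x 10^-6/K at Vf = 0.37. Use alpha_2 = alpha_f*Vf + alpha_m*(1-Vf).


alpha_2 = alpha_f*Vf + alpha_m*(1-Vf) = 15.0*0.37 + 45.1*0.63 = 34.0 x 10^-6/K

34.0 x 10^-6/K


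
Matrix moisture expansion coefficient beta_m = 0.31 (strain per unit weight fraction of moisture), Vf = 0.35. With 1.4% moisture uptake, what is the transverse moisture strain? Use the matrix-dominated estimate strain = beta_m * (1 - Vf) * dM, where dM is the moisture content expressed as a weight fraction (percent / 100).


dM = 1.4/100 = 0.014
strain = beta_m * (1-Vf) * dM = 0.31 * 0.65 * 0.014 = 0.002821

0.002821


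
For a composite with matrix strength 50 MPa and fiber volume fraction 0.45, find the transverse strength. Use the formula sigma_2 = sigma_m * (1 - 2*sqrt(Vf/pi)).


factor = 1 - 2*sqrt(0.45/pi) = 0.2431
sigma_2 = 50 * 0.2431 = 12.15 MPa

12.15 MPa


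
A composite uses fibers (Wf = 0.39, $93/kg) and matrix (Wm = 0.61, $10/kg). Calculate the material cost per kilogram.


Cost = cost_f*Wf + cost_m*Wm = 93*0.39 + 10*0.61 = $42.37/kg

$42.37/kg


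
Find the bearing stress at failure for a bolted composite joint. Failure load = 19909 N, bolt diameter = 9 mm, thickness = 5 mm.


sigma_br = F/(d*h) = 19909/(9*5) = 442.4 MPa

442.4 MPa


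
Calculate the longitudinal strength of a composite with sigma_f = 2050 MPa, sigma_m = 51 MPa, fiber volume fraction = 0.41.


sigma_1 = sigma_f*Vf + sigma_m*(1-Vf) = 2050*0.41 + 51*0.59 = 870.6 MPa

870.6 MPa


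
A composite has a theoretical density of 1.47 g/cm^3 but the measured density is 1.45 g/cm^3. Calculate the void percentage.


Void% = (rho_theo - rho_actual)/rho_theo * 100 = (1.47 - 1.45)/1.47 * 100 = 1.36%

1.36%


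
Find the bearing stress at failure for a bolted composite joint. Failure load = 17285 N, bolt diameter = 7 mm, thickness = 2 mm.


sigma_br = F/(d*h) = 17285/(7*2) = 1234.6 MPa

1234.6 MPa


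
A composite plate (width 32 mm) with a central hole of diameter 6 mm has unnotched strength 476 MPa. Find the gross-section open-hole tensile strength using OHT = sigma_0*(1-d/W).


OHT = sigma_0*(1-d/W) = 476*(1-6/32) = 386.8 MPa

386.8 MPa


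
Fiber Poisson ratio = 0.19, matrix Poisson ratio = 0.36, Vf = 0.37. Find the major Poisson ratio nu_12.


nu_12 = nu_f*Vf + nu_m*(1-Vf) = 0.19*0.37 + 0.36*0.63 = 0.2971

0.2971


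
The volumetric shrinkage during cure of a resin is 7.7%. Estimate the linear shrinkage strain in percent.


Linear shrinkage ≈ vol_shrink/3 = 7.7/3 = 2.567%

2.567%


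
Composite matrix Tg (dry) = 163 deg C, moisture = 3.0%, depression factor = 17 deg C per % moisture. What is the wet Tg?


Tg_wet = Tg_dry - k*moisture = 163 - 17*3.0 = 112.0 deg C

112.0 deg C


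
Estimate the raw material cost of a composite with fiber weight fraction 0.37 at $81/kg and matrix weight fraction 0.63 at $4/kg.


Cost = cost_f*Wf + cost_m*Wm = 81*0.37 + 4*0.63 = $32.49/kg

$32.49/kg


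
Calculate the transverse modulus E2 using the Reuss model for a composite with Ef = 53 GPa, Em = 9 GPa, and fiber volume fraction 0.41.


1/E2 = Vf/Ef + (1-Vf)/Em = 0.41/53 + 0.59/9
E2 = 13.64 GPa

13.64 GPa


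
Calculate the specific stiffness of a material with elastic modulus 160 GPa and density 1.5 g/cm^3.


Specific stiffness = E/rho = 160/1.5 = 106.7 GPa/(g/cm^3)

106.7 GPa/(g/cm^3)


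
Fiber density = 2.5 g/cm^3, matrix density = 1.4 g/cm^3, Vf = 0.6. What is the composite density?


rho_c = rho_f*Vf + rho_m*(1-Vf) = 2.5*0.6 + 1.4*0.4 = 2.06 g/cm^3

2.06 g/cm^3


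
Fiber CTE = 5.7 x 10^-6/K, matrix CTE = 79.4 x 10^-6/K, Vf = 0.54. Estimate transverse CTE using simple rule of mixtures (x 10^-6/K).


alpha_2 = alpha_f*Vf + alpha_m*(1-Vf) = 5.7*0.54 + 79.4*0.46 = 39.6 x 10^-6/K

39.6 x 10^-6/K


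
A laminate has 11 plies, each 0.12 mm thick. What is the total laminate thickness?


h = n * t_ply = 11 * 0.12 = 1.32 mm

1.32 mm


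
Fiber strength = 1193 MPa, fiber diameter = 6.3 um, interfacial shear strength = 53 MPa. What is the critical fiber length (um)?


Lc = sigma_f * d / (2 * tau_i) = 1193 * 6.3 / (2 * 53) = 70.9 um

70.9 um


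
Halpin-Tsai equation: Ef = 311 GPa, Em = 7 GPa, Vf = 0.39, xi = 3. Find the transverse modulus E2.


eta = (Ef/Em - 1)/(Ef/Em + xi) = (44.4286 - 1)/(44.4286 + 3) = 0.9157
E2 = Em*(1+xi*eta*Vf)/(1-eta*Vf) = 22.55 GPa

22.55 GPa


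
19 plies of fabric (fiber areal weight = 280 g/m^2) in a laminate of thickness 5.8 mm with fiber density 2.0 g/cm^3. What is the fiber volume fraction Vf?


Vf = n * FAW / (rho_f * h * 1000) = 19 * 280 / (2.0 * 5.8 * 1000) = 0.4586

0.4586


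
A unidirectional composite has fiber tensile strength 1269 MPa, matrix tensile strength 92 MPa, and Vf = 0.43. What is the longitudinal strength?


sigma_1 = sigma_f*Vf + sigma_m*(1-Vf) = 1269*0.43 + 92*0.57 = 598.1 MPa

598.1 MPa


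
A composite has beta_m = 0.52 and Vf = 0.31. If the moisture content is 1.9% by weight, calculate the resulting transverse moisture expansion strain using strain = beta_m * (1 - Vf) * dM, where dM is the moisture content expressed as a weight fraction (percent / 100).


dM = 1.9/100 = 0.019
strain = beta_m * (1-Vf) * dM = 0.52 * 0.69 * 0.019 = 0.0068172

0.0068172


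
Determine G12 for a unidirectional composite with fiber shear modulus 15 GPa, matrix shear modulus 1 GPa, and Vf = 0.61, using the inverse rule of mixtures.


1/G12 = Vf/Gf + (1-Vf)/Gm = 0.61/15 + 0.39/1
G12 = 2.32 GPa

2.32 GPa


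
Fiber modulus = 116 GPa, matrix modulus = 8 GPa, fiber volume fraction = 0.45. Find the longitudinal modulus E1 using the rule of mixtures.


E1 = Ef*Vf + Em*(1-Vf) = 116*0.45 + 8*0.55 = 56.6 GPa

56.6 GPa


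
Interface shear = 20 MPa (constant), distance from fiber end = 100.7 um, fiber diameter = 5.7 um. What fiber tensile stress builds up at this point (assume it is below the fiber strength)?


Force balance: sigma_f * (pi*d^2/4) = tau * (pi*d) * x  ->  sigma_f = 4 * tau * x / d
sigma_f = 4 * 20 * 100.7 / 5.7 = 1413.3 MPa

1413.3 MPa


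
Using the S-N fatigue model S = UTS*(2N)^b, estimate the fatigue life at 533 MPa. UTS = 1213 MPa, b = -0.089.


N = 0.5 * (S/UTS)^(1/b) = 0.5 * (533/1213)^(1/-0.089) = 5148.8115 cycles

5148.8115 cycles


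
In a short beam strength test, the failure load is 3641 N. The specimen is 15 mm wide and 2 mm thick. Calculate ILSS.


ILSS = 3F/(4bh) = 3*3641/(4*15*2) = 91.03 MPa

91.03 MPa


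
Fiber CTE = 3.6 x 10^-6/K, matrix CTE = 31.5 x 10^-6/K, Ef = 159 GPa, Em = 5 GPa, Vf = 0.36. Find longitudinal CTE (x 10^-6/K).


E1 = Ef*Vf + Em*(1-Vf) = 60.44
alpha_1 = (alpha_f*Ef*Vf + alpha_m*Em*(1-Vf))/E1 = 5.08 x 10^-6/K

5.08 x 10^-6/K


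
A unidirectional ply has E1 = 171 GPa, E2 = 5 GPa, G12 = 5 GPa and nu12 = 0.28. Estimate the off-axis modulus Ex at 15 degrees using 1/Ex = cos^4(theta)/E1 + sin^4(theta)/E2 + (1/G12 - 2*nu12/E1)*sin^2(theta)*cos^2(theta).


cos^4(15) = 0.870513, sin^4(15) = 0.004487, sin^2(15)*cos^2(15) = 0.0625
1/G12 - 2*nu12/E1 = 1/5 - 2*0.28/171 = 0.196725 GPa^-1
1/Ex = 0.870513/171 + 0.004487/5 + 0.196725*0.0625 = 0.0182835 GPa^-1
Ex = 54.69 GPa

54.69 GPa


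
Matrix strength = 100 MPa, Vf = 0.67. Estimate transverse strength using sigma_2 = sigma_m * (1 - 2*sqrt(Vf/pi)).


factor = 1 - 2*sqrt(0.67/pi) = 0.0764
sigma_2 = 100 * 0.0764 = 7.64 MPa

7.64 MPa


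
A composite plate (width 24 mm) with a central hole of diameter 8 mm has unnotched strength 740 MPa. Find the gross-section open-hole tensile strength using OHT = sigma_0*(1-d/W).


OHT = sigma_0*(1-d/W) = 740*(1-8/24) = 493.3 MPa

493.3 MPa


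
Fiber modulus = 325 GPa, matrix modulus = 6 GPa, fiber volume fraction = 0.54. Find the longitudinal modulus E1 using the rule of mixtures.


E1 = Ef*Vf + Em*(1-Vf) = 325*0.54 + 6*0.46 = 178.26 GPa

178.26 GPa


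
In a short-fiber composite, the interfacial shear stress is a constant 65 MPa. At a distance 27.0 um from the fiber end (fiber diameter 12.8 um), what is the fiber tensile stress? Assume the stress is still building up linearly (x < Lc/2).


Force balance: sigma_f * (pi*d^2/4) = tau * (pi*d) * x  ->  sigma_f = 4 * tau * x / d
sigma_f = 4 * 65 * 27.0 / 12.8 = 548.4 MPa

548.4 MPa


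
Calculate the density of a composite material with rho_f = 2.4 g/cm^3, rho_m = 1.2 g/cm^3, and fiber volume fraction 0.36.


rho_c = rho_f*Vf + rho_m*(1-Vf) = 2.4*0.36 + 1.2*0.64 = 1.632 g/cm^3

1.632 g/cm^3


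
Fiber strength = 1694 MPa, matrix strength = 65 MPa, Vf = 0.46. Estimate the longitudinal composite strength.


sigma_1 = sigma_f*Vf + sigma_m*(1-Vf) = 1694*0.46 + 65*0.54 = 814.3 MPa

814.3 MPa


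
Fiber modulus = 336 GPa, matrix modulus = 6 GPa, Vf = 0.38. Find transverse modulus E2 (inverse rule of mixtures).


1/E2 = Vf/Ef + (1-Vf)/Em = 0.38/336 + 0.62/6
E2 = 9.57 GPa

9.57 GPa


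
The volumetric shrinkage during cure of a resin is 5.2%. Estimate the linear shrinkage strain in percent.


Linear shrinkage ≈ vol_shrink/3 = 5.2/3 = 1.733%

1.733%


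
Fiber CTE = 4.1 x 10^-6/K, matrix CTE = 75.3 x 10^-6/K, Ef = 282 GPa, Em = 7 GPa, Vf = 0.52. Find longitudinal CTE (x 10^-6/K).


E1 = Ef*Vf + Em*(1-Vf) = 150.0
alpha_1 = (alpha_f*Ef*Vf + alpha_m*Em*(1-Vf))/E1 = 5.69 x 10^-6/K

5.69 x 10^-6/K


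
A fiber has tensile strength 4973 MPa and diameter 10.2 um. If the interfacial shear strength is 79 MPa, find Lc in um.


Lc = sigma_f * d / (2 * tau_i) = 4973 * 10.2 / (2 * 79) = 321.0 um

321.0 um


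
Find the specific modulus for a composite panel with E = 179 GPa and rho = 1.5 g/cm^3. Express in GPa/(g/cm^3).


Specific stiffness = E/rho = 179/1.5 = 119.3 GPa/(g/cm^3)

119.3 GPa/(g/cm^3)


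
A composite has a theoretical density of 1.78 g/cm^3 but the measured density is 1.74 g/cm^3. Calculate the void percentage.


Void% = (rho_theo - rho_actual)/rho_theo * 100 = (1.78 - 1.74)/1.78 * 100 = 2.25%

2.25%


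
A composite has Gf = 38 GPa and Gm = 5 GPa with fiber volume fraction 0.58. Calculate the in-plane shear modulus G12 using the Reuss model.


1/G12 = Vf/Gf + (1-Vf)/Gm = 0.58/38 + 0.42/5
G12 = 10.07 GPa

10.07 GPa


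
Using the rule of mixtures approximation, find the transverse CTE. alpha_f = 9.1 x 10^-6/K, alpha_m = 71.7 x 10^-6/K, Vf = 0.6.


alpha_2 = alpha_f*Vf + alpha_m*(1-Vf) = 9.1*0.6 + 71.7*0.4 = 34.1 x 10^-6/K

34.1 x 10^-6/K


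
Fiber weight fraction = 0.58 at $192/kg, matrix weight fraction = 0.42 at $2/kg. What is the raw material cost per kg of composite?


Cost = cost_f*Wf + cost_m*Wm = 192*0.58 + 2*0.42 = $112.2/kg

$112.2/kg


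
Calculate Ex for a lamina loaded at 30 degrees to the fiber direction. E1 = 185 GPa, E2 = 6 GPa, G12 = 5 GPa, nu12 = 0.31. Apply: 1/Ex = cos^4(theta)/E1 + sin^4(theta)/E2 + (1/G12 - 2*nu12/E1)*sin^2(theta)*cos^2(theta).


cos^4(30) = 0.5625, sin^4(30) = 0.0625, sin^2(30)*cos^2(30) = 0.1875
1/G12 - 2*nu12/E1 = 1/5 - 2*0.31/185 = 0.196649 GPa^-1
1/Ex = 0.5625/185 + 0.0625/6 + 0.196649*0.1875 = 0.0503288 GPa^-1
Ex = 19.87 GPa

19.87 GPa


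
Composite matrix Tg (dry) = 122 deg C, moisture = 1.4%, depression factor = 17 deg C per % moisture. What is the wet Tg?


Tg_wet = Tg_dry - k*moisture = 122 - 17*1.4 = 98.2 deg C

98.2 deg C


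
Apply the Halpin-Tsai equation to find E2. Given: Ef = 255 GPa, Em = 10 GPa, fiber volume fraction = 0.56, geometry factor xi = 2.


eta = (Ef/Em - 1)/(Ef/Em + xi) = (25.5 - 1)/(25.5 + 2) = 0.8909
E2 = Em*(1+xi*eta*Vf)/(1-eta*Vf) = 39.87 GPa

39.87 GPa


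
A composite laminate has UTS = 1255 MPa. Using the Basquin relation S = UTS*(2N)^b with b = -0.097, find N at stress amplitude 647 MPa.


N = 0.5 * (S/UTS)^(1/b) = 0.5 * (647/1255)^(1/-0.097) = 462.7602 cycles

462.7602 cycles


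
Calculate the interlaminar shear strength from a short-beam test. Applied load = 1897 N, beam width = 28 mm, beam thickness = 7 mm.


ILSS = 3F/(4bh) = 3*1897/(4*28*7) = 7.26 MPa

7.26 MPa


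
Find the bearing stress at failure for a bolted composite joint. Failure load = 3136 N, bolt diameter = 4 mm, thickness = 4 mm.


sigma_br = F/(d*h) = 3136/(4*4) = 196.0 MPa

196.0 MPa


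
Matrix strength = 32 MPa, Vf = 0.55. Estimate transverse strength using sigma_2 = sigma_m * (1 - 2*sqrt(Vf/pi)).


factor = 1 - 2*sqrt(0.55/pi) = 0.1632
sigma_2 = 32 * 0.1632 = 5.22 MPa

5.22 MPa


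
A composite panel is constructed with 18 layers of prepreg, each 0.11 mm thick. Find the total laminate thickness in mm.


h = n * t_ply = 18 * 0.11 = 1.98 mm

1.98 mm


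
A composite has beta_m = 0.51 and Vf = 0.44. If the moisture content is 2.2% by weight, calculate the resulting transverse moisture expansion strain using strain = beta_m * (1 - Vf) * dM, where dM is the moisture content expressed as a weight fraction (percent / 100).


dM = 2.2/100 = 0.022
strain = beta_m * (1-Vf) * dM = 0.51 * 0.56 * 0.022 = 0.0062832

0.0062832


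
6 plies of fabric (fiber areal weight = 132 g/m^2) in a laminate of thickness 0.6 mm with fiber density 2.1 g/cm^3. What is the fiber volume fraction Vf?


Vf = n * FAW / (rho_f * h * 1000) = 6 * 132 / (2.1 * 0.6 * 1000) = 0.6286

0.6286


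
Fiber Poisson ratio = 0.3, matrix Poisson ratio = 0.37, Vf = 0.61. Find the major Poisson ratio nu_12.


nu_12 = nu_f*Vf + nu_m*(1-Vf) = 0.3*0.61 + 0.37*0.39 = 0.3273

0.3273


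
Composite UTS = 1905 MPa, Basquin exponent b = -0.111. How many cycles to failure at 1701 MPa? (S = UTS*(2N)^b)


N = 0.5 * (S/UTS)^(1/b) = 0.5 * (1701/1905)^(1/-0.111) = 1.3872 cycles

1.3872 cycles


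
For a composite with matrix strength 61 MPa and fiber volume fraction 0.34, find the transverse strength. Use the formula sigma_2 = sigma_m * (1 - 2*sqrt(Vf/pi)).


factor = 1 - 2*sqrt(0.34/pi) = 0.342
sigma_2 = 61 * 0.342 = 20.86 MPa

20.86 MPa


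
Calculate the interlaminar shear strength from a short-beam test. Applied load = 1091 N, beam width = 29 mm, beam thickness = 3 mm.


ILSS = 3F/(4bh) = 3*1091/(4*29*3) = 9.41 MPa

9.41 MPa


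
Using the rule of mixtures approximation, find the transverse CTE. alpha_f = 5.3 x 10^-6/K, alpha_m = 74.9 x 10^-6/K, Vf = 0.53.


alpha_2 = alpha_f*Vf + alpha_m*(1-Vf) = 5.3*0.53 + 74.9*0.47 = 38.0 x 10^-6/K

38.0 x 10^-6/K


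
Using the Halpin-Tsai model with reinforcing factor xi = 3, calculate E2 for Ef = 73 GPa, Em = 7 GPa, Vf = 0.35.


eta = (Ef/Em - 1)/(Ef/Em + xi) = (10.4286 - 1)/(10.4286 + 3) = 0.7021
E2 = Em*(1+xi*eta*Vf)/(1-eta*Vf) = 16.12 GPa

16.12 GPa


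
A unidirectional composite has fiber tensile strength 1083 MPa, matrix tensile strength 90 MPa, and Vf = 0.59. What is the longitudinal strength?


sigma_1 = sigma_f*Vf + sigma_m*(1-Vf) = 1083*0.59 + 90*0.41 = 675.9 MPa

675.9 MPa


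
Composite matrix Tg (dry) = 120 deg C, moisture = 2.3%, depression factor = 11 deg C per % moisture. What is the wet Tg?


Tg_wet = Tg_dry - k*moisture = 120 - 11*2.3 = 94.7 deg C

94.7 deg C


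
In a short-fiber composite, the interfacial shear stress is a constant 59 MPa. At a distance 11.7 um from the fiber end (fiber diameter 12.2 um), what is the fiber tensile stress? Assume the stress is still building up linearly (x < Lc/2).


Force balance: sigma_f * (pi*d^2/4) = tau * (pi*d) * x  ->  sigma_f = 4 * tau * x / d
sigma_f = 4 * 59 * 11.7 / 12.2 = 226.3 MPa

226.3 MPa


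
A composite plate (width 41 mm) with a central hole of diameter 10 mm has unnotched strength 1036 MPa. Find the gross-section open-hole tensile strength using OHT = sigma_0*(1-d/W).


OHT = sigma_0*(1-d/W) = 1036*(1-10/41) = 783.3 MPa

783.3 MPa


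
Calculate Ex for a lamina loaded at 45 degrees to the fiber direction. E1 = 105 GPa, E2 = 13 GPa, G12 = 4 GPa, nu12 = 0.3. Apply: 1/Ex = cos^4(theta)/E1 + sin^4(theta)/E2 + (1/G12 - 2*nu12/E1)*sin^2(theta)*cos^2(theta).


cos^4(45) = 0.25, sin^4(45) = 0.25, sin^2(45)*cos^2(45) = 0.25
1/G12 - 2*nu12/E1 = 1/4 - 2*0.3/105 = 0.244286 GPa^-1
1/Ex = 0.25/105 + 0.25/13 + 0.244286*0.25 = 0.0826832 GPa^-1
Ex = 12.09 GPa

12.09 GPa


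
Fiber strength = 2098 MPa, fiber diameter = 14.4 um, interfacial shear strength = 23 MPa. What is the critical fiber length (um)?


Lc = sigma_f * d / (2 * tau_i) = 2098 * 14.4 / (2 * 23) = 656.8 um

656.8 um


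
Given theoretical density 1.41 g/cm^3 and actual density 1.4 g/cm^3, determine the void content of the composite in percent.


Void% = (rho_theo - rho_actual)/rho_theo * 100 = (1.41 - 1.4)/1.41 * 100 = 0.71%

0.71%


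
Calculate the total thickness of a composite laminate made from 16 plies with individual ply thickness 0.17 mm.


h = n * t_ply = 16 * 0.17 = 2.72 mm

2.72 mm


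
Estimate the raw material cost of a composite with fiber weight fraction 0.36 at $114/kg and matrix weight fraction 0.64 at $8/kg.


Cost = cost_f*Wf + cost_m*Wm = 114*0.36 + 8*0.64 = $46.16/kg

$46.16/kg


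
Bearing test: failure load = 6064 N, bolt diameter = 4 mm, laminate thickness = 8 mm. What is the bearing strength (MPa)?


sigma_br = F/(d*h) = 6064/(4*8) = 189.5 MPa

189.5 MPa


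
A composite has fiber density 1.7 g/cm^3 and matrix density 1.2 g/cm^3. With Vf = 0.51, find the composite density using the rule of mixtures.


rho_c = rho_f*Vf + rho_m*(1-Vf) = 1.7*0.51 + 1.2*0.49 = 1.455 g/cm^3

1.455 g/cm^3


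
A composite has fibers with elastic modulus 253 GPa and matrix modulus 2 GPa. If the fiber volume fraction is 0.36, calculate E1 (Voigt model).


E1 = Ef*Vf + Em*(1-Vf) = 253*0.36 + 2*0.64 = 92.36 GPa

92.36 GPa


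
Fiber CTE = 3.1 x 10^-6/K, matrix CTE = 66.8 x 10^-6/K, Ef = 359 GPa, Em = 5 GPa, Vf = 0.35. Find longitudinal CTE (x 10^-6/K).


E1 = Ef*Vf + Em*(1-Vf) = 128.9
alpha_1 = (alpha_f*Ef*Vf + alpha_m*Em*(1-Vf))/E1 = 4.71 x 10^-6/K

4.71 x 10^-6/K


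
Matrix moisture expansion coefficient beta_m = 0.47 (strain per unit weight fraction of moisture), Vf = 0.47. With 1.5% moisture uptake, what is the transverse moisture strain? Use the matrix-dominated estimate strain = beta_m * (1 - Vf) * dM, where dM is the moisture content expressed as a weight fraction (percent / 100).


dM = 1.5/100 = 0.015
strain = beta_m * (1-Vf) * dM = 0.47 * 0.53 * 0.015 = 0.0037365

0.0037365


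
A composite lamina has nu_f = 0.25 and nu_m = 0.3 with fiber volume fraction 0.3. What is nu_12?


nu_12 = nu_f*Vf + nu_m*(1-Vf) = 0.25*0.3 + 0.3*0.7 = 0.285

0.285


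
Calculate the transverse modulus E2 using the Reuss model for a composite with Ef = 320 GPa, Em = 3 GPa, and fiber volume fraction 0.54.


1/E2 = Vf/Ef + (1-Vf)/Em = 0.54/320 + 0.46/3
E2 = 6.45 GPa

6.45 GPa


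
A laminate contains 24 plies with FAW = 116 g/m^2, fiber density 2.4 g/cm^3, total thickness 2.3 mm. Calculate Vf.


Vf = n * FAW / (rho_f * h * 1000) = 24 * 116 / (2.4 * 2.3 * 1000) = 0.5043

0.5043


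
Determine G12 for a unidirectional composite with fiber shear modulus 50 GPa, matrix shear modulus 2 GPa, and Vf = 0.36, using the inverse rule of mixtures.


1/G12 = Vf/Gf + (1-Vf)/Gm = 0.36/50 + 0.64/2
G12 = 3.06 GPa

3.06 GPa


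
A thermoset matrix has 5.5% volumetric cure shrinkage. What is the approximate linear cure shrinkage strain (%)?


Linear shrinkage ≈ vol_shrink/3 = 5.5/3 = 1.833%

1.833%


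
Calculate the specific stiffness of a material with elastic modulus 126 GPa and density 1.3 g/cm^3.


Specific stiffness = E/rho = 126/1.3 = 96.9 GPa/(g/cm^3)

96.9 GPa/(g/cm^3)


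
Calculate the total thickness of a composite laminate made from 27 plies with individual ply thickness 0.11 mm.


h = n * t_ply = 27 * 0.11 = 2.97 mm

2.97 mm


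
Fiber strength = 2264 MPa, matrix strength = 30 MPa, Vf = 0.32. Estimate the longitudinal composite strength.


sigma_1 = sigma_f*Vf + sigma_m*(1-Vf) = 2264*0.32 + 30*0.68 = 744.9 MPa

744.9 MPa


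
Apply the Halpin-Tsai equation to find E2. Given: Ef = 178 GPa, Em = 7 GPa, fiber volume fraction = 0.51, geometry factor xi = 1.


eta = (Ef/Em - 1)/(Ef/Em + xi) = (25.4286 - 1)/(25.4286 + 1) = 0.9243
E2 = Em*(1+xi*eta*Vf)/(1-eta*Vf) = 19.49 GPa

19.49 GPa


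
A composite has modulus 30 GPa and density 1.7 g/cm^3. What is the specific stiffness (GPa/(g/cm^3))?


Specific stiffness = E/rho = 30/1.7 = 17.6 GPa/(g/cm^3)

17.6 GPa/(g/cm^3)


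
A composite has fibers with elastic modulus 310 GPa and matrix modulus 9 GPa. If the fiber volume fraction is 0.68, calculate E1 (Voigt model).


E1 = Ef*Vf + Em*(1-Vf) = 310*0.68 + 9*0.32 = 213.68 GPa

213.68 GPa


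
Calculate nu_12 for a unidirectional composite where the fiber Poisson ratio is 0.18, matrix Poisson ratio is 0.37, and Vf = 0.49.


nu_12 = nu_f*Vf + nu_m*(1-Vf) = 0.18*0.49 + 0.37*0.51 = 0.2769

0.2769


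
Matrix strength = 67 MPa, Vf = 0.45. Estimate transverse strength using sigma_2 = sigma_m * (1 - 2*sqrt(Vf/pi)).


factor = 1 - 2*sqrt(0.45/pi) = 0.2431
sigma_2 = 67 * 0.2431 = 16.29 MPa

16.29 MPa


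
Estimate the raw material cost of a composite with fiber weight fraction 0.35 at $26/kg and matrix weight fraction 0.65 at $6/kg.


Cost = cost_f*Wf + cost_m*Wm = 26*0.35 + 6*0.65 = $13.0/kg

$13.0/kg


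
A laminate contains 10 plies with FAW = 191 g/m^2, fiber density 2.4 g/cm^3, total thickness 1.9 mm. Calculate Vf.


Vf = n * FAW / (rho_f * h * 1000) = 10 * 191 / (2.4 * 1.9 * 1000) = 0.4189

0.4189


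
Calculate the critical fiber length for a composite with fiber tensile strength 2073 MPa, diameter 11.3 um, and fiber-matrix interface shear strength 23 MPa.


Lc = sigma_f * d / (2 * tau_i) = 2073 * 11.3 / (2 * 23) = 509.2 um

509.2 um


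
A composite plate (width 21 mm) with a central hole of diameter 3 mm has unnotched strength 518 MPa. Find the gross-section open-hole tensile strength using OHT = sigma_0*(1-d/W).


OHT = sigma_0*(1-d/W) = 518*(1-3/21) = 444.0 MPa

444.0 MPa


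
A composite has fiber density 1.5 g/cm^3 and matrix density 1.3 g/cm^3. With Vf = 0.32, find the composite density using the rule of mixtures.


rho_c = rho_f*Vf + rho_m*(1-Vf) = 1.5*0.32 + 1.3*0.68 = 1.364 g/cm^3

1.364 g/cm^3


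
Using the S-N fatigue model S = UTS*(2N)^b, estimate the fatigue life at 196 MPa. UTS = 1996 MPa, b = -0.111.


N = 0.5 * (S/UTS)^(1/b) = 0.5 * (196/1996)^(1/-0.111) = 6.0144e+08 cycles

6.0144e+08 cycles


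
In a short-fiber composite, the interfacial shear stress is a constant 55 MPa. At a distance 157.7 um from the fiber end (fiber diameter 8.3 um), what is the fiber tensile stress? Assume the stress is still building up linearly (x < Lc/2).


Force balance: sigma_f * (pi*d^2/4) = tau * (pi*d) * x  ->  sigma_f = 4 * tau * x / d
sigma_f = 4 * 55 * 157.7 / 8.3 = 4180.0 MPa

4180.0 MPa


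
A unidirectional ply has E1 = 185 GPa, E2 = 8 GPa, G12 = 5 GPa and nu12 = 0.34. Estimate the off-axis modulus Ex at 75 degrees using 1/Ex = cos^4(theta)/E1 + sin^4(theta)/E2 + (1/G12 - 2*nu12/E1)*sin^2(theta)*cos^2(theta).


cos^4(75) = 0.004487, sin^4(75) = 0.870513, sin^2(75)*cos^2(75) = 0.0625
1/G12 - 2*nu12/E1 = 1/5 - 2*0.34/185 = 0.196324 GPa^-1
1/Ex = 0.004487/185 + 0.870513/8 + 0.196324*0.0625 = 0.1211086 GPa^-1
Ex = 8.26 GPa

8.26 GPa


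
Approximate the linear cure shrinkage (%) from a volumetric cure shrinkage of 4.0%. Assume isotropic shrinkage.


Linear shrinkage ≈ vol_shrink/3 = 4.0/3 = 1.333%

1.333%


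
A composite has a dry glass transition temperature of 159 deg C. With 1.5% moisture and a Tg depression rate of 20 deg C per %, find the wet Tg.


Tg_wet = Tg_dry - k*moisture = 159 - 20*1.5 = 129.0 deg C

129.0 deg C


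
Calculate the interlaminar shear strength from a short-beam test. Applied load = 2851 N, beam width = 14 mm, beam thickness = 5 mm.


ILSS = 3F/(4bh) = 3*2851/(4*14*5) = 30.55 MPa

30.55 MPa


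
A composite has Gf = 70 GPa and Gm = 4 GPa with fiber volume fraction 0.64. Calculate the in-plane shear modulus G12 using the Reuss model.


1/G12 = Vf/Gf + (1-Vf)/Gm = 0.64/70 + 0.36/4
G12 = 10.09 GPa

10.09 GPa


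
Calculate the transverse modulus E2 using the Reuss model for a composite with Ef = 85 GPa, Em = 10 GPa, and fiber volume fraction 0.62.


1/E2 = Vf/Ef + (1-Vf)/Em = 0.62/85 + 0.38/10
E2 = 22.08 GPa

22.08 GPa


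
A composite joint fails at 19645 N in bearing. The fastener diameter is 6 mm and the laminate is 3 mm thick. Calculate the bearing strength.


sigma_br = F/(d*h) = 19645/(6*3) = 1091.4 MPa

1091.4 MPa


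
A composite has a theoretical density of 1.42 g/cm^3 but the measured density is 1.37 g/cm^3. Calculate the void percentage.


Void% = (rho_theo - rho_actual)/rho_theo * 100 = (1.42 - 1.37)/1.42 * 100 = 3.52%

3.52%


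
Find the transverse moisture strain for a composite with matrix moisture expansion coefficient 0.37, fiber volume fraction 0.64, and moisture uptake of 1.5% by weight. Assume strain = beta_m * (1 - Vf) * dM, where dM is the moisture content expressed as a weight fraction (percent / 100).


dM = 1.5/100 = 0.015
strain = beta_m * (1-Vf) * dM = 0.37 * 0.36 * 0.015 = 0.001998

0.001998


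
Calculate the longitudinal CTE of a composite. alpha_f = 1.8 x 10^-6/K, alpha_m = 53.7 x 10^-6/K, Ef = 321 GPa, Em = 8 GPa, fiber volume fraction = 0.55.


E1 = Ef*Vf + Em*(1-Vf) = 180.15
alpha_1 = (alpha_f*Ef*Vf + alpha_m*Em*(1-Vf))/E1 = 2.84 x 10^-6/K

2.84 x 10^-6/K


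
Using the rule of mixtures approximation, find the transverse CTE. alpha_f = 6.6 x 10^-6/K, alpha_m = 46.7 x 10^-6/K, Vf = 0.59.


alpha_2 = alpha_f*Vf + alpha_m*(1-Vf) = 6.6*0.59 + 46.7*0.41 = 23.0 x 10^-6/K

23.0 x 10^-6/K


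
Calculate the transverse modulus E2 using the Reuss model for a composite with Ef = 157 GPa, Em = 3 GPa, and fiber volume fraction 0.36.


1/E2 = Vf/Ef + (1-Vf)/Em = 0.36/157 + 0.64/3
E2 = 4.64 GPa

4.64 GPa


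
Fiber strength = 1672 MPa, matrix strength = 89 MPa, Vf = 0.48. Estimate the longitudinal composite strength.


sigma_1 = sigma_f*Vf + sigma_m*(1-Vf) = 1672*0.48 + 89*0.52 = 848.8 MPa

848.8 MPa


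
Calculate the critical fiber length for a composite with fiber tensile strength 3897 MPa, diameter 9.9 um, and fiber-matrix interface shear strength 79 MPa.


Lc = sigma_f * d / (2 * tau_i) = 3897 * 9.9 / (2 * 79) = 244.2 um

244.2 um


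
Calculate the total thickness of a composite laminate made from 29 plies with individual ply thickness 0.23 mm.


h = n * t_ply = 29 * 0.23 = 6.67 mm

6.67 mm


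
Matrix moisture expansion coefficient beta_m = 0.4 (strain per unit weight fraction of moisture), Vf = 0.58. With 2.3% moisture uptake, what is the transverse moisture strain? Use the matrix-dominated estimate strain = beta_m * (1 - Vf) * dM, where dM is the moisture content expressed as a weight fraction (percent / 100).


dM = 2.3/100 = 0.023
strain = beta_m * (1-Vf) * dM = 0.4 * 0.42 * 0.023 = 0.003864

0.003864


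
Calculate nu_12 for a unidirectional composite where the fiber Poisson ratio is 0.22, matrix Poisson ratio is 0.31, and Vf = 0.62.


nu_12 = nu_f*Vf + nu_m*(1-Vf) = 0.22*0.62 + 0.31*0.38 = 0.2542

0.2542


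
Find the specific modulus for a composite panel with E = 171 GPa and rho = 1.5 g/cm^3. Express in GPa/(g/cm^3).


Specific stiffness = E/rho = 171/1.5 = 114.0 GPa/(g/cm^3)

114.0 GPa/(g/cm^3)


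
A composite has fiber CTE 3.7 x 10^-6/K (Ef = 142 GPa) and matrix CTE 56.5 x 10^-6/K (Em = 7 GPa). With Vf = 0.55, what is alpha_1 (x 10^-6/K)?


E1 = Ef*Vf + Em*(1-Vf) = 81.25
alpha_1 = (alpha_f*Ef*Vf + alpha_m*Em*(1-Vf))/E1 = 5.75 x 10^-6/K

5.75 x 10^-6/K


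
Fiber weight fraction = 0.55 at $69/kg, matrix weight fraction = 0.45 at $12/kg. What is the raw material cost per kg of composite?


Cost = cost_f*Wf + cost_m*Wm = 69*0.55 + 12*0.45 = $43.35/kg

$43.35/kg


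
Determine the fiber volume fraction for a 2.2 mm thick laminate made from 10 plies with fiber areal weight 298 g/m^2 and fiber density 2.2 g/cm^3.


Vf = n * FAW / (rho_f * h * 1000) = 10 * 298 / (2.2 * 2.2 * 1000) = 0.6157

0.6157


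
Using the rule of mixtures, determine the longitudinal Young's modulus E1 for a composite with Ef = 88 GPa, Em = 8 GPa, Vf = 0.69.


E1 = Ef*Vf + Em*(1-Vf) = 88*0.69 + 8*0.31 = 63.2 GPa

63.2 GPa


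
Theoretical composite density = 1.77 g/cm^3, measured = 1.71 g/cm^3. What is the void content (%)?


Void% = (rho_theo - rho_actual)/rho_theo * 100 = (1.77 - 1.71)/1.77 * 100 = 3.39%

3.39%


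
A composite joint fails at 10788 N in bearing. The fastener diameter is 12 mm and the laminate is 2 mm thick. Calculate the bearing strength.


sigma_br = F/(d*h) = 10788/(12*2) = 449.5 MPa

449.5 MPa


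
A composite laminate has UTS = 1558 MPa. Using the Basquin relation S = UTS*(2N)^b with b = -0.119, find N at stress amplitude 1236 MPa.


N = 0.5 * (S/UTS)^(1/b) = 0.5 * (1236/1558)^(1/-0.119) = 3.4988 cycles

3.4988 cycles


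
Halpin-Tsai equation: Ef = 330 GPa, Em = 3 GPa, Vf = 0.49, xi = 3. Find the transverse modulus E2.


eta = (Ef/Em - 1)/(Ef/Em + xi) = (110.0 - 1)/(110.0 + 3) = 0.9646
E2 = Em*(1+xi*eta*Vf)/(1-eta*Vf) = 13.76 GPa

13.76 GPa


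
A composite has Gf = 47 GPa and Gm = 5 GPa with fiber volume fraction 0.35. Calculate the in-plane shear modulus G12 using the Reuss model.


1/G12 = Vf/Gf + (1-Vf)/Gm = 0.35/47 + 0.65/5
G12 = 7.28 GPa

7.28 GPa


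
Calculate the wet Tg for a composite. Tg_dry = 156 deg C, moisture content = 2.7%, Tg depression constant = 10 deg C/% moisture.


Tg_wet = Tg_dry - k*moisture = 156 - 10*2.7 = 129.0 deg C

129.0 deg C


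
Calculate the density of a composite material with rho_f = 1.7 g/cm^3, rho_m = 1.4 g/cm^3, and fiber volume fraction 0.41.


rho_c = rho_f*Vf + rho_m*(1-Vf) = 1.7*0.41 + 1.4*0.59 = 1.523 g/cm^3

1.523 g/cm^3


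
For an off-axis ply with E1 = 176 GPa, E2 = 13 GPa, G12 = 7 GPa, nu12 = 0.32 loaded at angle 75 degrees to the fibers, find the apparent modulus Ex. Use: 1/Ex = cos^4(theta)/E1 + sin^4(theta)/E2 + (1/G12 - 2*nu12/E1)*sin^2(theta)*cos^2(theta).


cos^4(75) = 0.004487, sin^4(75) = 0.870513, sin^2(75)*cos^2(75) = 0.0625
1/G12 - 2*nu12/E1 = 1/7 - 2*0.32/176 = 0.139221 GPa^-1
1/Ex = 0.004487/176 + 0.870513/13 + 0.139221*0.0625 = 0.0756893 GPa^-1
Ex = 13.21 GPa

13.21 GPa


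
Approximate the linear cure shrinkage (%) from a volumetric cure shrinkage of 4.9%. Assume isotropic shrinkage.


Linear shrinkage ≈ vol_shrink/3 = 4.9/3 = 1.633%

1.633%


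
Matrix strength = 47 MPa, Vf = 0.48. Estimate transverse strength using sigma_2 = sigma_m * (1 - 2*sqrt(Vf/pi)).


factor = 1 - 2*sqrt(0.48/pi) = 0.2182
sigma_2 = 47 * 0.2182 = 10.26 MPa

10.26 MPa


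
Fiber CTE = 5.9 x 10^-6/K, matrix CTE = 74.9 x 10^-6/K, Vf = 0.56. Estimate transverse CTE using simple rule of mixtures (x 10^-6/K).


alpha_2 = alpha_f*Vf + alpha_m*(1-Vf) = 5.9*0.56 + 74.9*0.44 = 36.3 x 10^-6/K

36.3 x 10^-6/K


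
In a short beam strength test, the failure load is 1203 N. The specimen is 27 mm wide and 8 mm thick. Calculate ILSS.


ILSS = 3F/(4bh) = 3*1203/(4*27*8) = 4.18 MPa

4.18 MPa


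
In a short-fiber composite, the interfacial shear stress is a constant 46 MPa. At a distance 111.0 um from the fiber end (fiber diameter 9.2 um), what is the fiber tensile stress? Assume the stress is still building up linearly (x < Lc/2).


Force balance: sigma_f * (pi*d^2/4) = tau * (pi*d) * x  ->  sigma_f = 4 * tau * x / d
sigma_f = 4 * 46 * 111.0 / 9.2 = 2220.0 MPa

2220.0 MPa


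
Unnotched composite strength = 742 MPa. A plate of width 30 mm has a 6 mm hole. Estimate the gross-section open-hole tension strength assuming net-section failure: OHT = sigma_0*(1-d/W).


OHT = sigma_0*(1-d/W) = 742*(1-6/30) = 593.6 MPa

593.6 MPa


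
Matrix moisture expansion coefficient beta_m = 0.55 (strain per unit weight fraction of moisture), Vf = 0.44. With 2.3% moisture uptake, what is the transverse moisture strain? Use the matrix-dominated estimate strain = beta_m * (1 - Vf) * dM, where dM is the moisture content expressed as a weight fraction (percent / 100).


dM = 2.3/100 = 0.023
strain = beta_m * (1-Vf) * dM = 0.55 * 0.56 * 0.023 = 0.007084

0.007084


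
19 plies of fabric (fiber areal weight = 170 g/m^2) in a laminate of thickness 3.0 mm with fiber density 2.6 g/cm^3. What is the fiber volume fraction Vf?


Vf = n * FAW / (rho_f * h * 1000) = 19 * 170 / (2.6 * 3.0 * 1000) = 0.4141

0.4141


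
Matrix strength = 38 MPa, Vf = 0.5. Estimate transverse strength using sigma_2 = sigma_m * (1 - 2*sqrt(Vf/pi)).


factor = 1 - 2*sqrt(0.5/pi) = 0.2021
sigma_2 = 38 * 0.2021 = 7.68 MPa

7.68 MPa


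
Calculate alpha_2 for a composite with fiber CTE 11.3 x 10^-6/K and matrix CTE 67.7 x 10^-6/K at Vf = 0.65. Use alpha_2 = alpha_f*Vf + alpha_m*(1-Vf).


alpha_2 = alpha_f*Vf + alpha_m*(1-Vf) = 11.3*0.65 + 67.7*0.35 = 31.0 x 10^-6/K

31.0 x 10^-6/K


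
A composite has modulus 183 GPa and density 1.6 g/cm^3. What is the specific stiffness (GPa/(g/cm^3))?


Specific stiffness = E/rho = 183/1.6 = 114.4 GPa/(g/cm^3)

114.4 GPa/(g/cm^3)


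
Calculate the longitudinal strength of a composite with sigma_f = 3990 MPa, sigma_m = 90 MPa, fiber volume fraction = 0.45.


sigma_1 = sigma_f*Vf + sigma_m*(1-Vf) = 3990*0.45 + 90*0.55 = 1845.0 MPa

1845.0 MPa


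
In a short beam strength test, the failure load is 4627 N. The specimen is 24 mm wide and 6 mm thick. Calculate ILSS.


ILSS = 3F/(4bh) = 3*4627/(4*24*6) = 24.1 MPa

24.1 MPa


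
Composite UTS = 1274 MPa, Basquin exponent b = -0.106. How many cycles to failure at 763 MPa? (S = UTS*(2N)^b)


N = 0.5 * (S/UTS)^(1/b) = 0.5 * (763/1274)^(1/-0.106) = 63.0077 cycles

63.0077 cycles


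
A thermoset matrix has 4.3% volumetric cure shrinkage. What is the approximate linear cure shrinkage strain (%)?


Linear shrinkage ≈ vol_shrink/3 = 4.3/3 = 1.433%

1.433%


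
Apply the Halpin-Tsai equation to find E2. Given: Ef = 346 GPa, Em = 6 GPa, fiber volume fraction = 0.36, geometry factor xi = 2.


eta = (Ef/Em - 1)/(Ef/Em + xi) = (57.6667 - 1)/(57.6667 + 2) = 0.9497
E2 = Em*(1+xi*eta*Vf)/(1-eta*Vf) = 15.35 GPa

15.35 GPa


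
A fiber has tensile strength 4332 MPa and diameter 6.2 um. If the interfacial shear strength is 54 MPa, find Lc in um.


Lc = sigma_f * d / (2 * tau_i) = 4332 * 6.2 / (2 * 54) = 248.7 um

248.7 um


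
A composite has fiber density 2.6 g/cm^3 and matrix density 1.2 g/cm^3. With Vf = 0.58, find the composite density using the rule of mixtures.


rho_c = rho_f*Vf + rho_m*(1-Vf) = 2.6*0.58 + 1.2*0.42 = 2.012 g/cm^3

2.012 g/cm^3


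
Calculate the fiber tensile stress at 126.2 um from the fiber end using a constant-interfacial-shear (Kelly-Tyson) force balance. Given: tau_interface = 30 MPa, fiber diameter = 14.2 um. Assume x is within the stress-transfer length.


Force balance: sigma_f * (pi*d^2/4) = tau * (pi*d) * x  ->  sigma_f = 4 * tau * x / d
sigma_f = 4 * 30 * 126.2 / 14.2 = 1066.5 MPa

1066.5 MPa


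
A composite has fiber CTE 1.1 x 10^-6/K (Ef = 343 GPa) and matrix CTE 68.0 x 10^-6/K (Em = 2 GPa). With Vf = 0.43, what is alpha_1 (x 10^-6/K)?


E1 = Ef*Vf + Em*(1-Vf) = 148.63
alpha_1 = (alpha_f*Ef*Vf + alpha_m*Em*(1-Vf))/E1 = 1.61 x 10^-6/K

1.61 x 10^-6/K


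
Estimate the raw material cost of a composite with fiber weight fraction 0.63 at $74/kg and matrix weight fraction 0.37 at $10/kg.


Cost = cost_f*Wf + cost_m*Wm = 74*0.63 + 10*0.37 = $50.32/kg

$50.32/kg


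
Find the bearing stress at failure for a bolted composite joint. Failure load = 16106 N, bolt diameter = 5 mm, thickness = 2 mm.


sigma_br = F/(d*h) = 16106/(5*2) = 1610.6 MPa

1610.6 MPa


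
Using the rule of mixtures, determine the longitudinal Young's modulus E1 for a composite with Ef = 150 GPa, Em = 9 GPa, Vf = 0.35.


E1 = Ef*Vf + Em*(1-Vf) = 150*0.35 + 9*0.65 = 58.35 GPa

58.35 GPa


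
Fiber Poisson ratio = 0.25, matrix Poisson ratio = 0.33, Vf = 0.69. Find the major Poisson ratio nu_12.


nu_12 = nu_f*Vf + nu_m*(1-Vf) = 0.25*0.69 + 0.33*0.31 = 0.2748

0.2748


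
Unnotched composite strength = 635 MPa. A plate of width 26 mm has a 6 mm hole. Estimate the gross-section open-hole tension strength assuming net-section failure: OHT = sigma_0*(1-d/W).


OHT = sigma_0*(1-d/W) = 635*(1-6/26) = 488.5 MPa

488.5 MPa


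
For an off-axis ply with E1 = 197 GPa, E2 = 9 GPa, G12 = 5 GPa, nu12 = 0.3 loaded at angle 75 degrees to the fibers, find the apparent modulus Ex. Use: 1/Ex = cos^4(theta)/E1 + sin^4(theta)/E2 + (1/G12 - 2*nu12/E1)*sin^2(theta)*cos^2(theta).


cos^4(75) = 0.004487, sin^4(75) = 0.870513, sin^2(75)*cos^2(75) = 0.0625
1/G12 - 2*nu12/E1 = 1/5 - 2*0.3/197 = 0.196954 GPa^-1
1/Ex = 0.004487/197 + 0.870513/9 + 0.196954*0.0625 = 0.1090561 GPa^-1
Ex = 9.17 GPa

9.17 GPa


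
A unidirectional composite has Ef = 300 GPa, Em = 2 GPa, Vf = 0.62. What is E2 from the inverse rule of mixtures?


1/E2 = Vf/Ef + (1-Vf)/Em = 0.62/300 + 0.38/2
E2 = 5.21 GPa

5.21 GPa


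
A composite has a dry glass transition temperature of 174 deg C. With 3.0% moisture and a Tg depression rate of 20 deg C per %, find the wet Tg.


Tg_wet = Tg_dry - k*moisture = 174 - 20*3.0 = 114.0 deg C

114.0 deg C


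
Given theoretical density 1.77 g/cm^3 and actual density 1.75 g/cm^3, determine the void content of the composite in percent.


Void% = (rho_theo - rho_actual)/rho_theo * 100 = (1.77 - 1.75)/1.77 * 100 = 1.13%

1.13%


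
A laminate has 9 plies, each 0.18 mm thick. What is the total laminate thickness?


h = n * t_ply = 9 * 0.18 = 1.62 mm

1.62 mm


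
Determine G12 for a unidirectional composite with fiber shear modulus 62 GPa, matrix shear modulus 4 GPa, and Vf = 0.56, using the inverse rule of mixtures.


1/G12 = Vf/Gf + (1-Vf)/Gm = 0.56/62 + 0.44/4
G12 = 8.4 GPa

8.4 GPa


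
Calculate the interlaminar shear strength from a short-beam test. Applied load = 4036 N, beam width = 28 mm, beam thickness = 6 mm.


ILSS = 3F/(4bh) = 3*4036/(4*28*6) = 18.02 MPa

18.02 MPa


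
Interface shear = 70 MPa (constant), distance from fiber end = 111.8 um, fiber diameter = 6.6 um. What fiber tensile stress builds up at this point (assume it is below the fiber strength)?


Force balance: sigma_f * (pi*d^2/4) = tau * (pi*d) * x  ->  sigma_f = 4 * tau * x / d
sigma_f = 4 * 70 * 111.8 / 6.6 = 4743.0 MPa

4743.0 MPa


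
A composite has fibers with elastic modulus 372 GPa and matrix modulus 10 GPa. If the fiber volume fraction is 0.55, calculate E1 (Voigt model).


E1 = Ef*Vf + Em*(1-Vf) = 372*0.55 + 10*0.45 = 209.1 GPa

209.1 GPa


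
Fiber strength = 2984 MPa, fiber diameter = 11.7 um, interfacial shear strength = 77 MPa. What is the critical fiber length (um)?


Lc = sigma_f * d / (2 * tau_i) = 2984 * 11.7 / (2 * 77) = 226.7 um

226.7 um


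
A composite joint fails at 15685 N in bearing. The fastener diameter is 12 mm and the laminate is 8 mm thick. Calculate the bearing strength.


sigma_br = F/(d*h) = 15685/(12*8) = 163.4 MPa

163.4 MPa


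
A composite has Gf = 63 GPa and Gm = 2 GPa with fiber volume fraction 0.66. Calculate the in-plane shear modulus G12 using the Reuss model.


1/G12 = Vf/Gf + (1-Vf)/Gm = 0.66/63 + 0.34/2
G12 = 5.54 GPa

5.54 GPa


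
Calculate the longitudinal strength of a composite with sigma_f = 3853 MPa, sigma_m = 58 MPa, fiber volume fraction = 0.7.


sigma_1 = sigma_f*Vf + sigma_m*(1-Vf) = 3853*0.7 + 58*0.3 = 2714.5 MPa

2714.5 MPa


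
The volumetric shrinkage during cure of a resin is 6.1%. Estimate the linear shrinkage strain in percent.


Linear shrinkage ≈ vol_shrink/3 = 6.1/3 = 2.033%

2.033%


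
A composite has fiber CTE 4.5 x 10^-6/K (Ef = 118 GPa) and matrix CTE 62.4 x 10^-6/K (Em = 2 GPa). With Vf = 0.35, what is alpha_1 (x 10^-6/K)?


E1 = Ef*Vf + Em*(1-Vf) = 42.6
alpha_1 = (alpha_f*Ef*Vf + alpha_m*Em*(1-Vf))/E1 = 6.27 x 10^-6/K

6.27 x 10^-6/K
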